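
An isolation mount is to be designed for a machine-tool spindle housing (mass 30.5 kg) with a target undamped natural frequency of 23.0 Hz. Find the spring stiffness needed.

ω_n = 2πf_n = 2π × 23.0 = 144.5 rad/s.
k = m·ω_n² = 30.5 × 144.5² = 30.5 × 20880 = 637000 N/m.

637000 N/m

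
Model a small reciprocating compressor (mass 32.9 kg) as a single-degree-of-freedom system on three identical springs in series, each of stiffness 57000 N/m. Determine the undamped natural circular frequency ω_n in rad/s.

24.0 rad/s

Series springs: 1/k_eq = 3/57000, so k_eq = 57000/3 = 19000 N/m.
ω_n = √(k_eq/m) = √(19000/32.9) = √577.5 = 24.03 rad/s.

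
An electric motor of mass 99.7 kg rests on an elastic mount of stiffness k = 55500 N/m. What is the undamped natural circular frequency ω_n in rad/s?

23.6 rad/s

ω_n = √(k/m) = √(55500/99.7) = √556.7 = 23.59 rad/s.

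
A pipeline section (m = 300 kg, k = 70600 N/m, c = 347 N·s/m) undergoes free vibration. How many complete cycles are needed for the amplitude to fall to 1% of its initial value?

20 cycles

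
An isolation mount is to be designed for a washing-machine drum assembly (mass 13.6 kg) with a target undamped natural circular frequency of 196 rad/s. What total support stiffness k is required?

522000 N/m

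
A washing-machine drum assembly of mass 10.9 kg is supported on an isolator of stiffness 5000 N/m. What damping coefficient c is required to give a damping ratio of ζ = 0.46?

215 N·s/m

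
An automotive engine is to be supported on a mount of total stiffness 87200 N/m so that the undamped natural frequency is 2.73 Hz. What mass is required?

ω_n = 2πf_n = 2π × 2.73 = 17.15 rad/s.
m = k/ω_n² = 87200/17.15² = 87200/294.2 = 296.4 kg.

296 kg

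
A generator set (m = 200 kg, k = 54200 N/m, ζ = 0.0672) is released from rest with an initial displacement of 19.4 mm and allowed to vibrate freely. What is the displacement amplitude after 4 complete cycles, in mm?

3.57 mm

Logarithmic decrement δ = 2πζ/√(1 − ζ²) = 2π × 0.06720/√(1 − 0.00452) = 0.4232.
After n cycles, x_n/x₀ = e^(−nδ), so x_4 = 19.4 × e^(−4 × 0.4232) = 19.4 × 0.1840 = 3.570 mm.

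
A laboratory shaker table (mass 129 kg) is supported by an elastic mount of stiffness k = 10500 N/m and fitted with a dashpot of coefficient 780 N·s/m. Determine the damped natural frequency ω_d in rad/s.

8.50 rad/s

ω_n = √(k/m) = √(10500/129) = 9.022 rad/s.
Critical damping c_c = 2√(k·m) = 2√(10500 × 129) = 2328 N·s/m, so ζ = c/c_c = 780/2328 = 0.3351.
ω_d = ω_n√(1 − ζ²) = 9.022 × √(1 − 0.112) = 8.500 rad/s.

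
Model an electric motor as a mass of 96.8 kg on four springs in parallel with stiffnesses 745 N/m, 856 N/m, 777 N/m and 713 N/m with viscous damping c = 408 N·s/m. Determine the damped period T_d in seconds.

Parallel springs add: k_eq = 745 + 856 + 777 + 713 = 3091 N/m.
ω_n = √(k_eq/m) = √(3091/96.8) = 5.651 rad/s.
Critical damping c_c = 2√(k_eq·m) = 2√(3091 × 96.8) = 1094 N·s/m, so ζ = c/c_c = 408/1094 = 0.3729.
ω_d = ω_n√(1 − ζ²) = 5.651 × √(1 − 0.139) = 5.243 rad/s.
T_d = 2π/ω_d = 1.198 s.

1.20 s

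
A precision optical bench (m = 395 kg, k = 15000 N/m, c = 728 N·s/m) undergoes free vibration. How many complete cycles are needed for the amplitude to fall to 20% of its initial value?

ζ = c/(2√(km)) = 728/(2√(15000 × 395)) = 728/4868 = 0.1495.
Logarithmic decrement δ = 2πζ/√(1 − ζ²) = 2π × 0.1495/√(1 − 0.0224) = 0.9503.
x_n/x₀ = e^(−nδ) ≤ 0.2; take ln: n ≥ ln(1/0.2)/δ = 1.609/0.9503 = 1.694.
So 2 complete cycles are required.

2 cycles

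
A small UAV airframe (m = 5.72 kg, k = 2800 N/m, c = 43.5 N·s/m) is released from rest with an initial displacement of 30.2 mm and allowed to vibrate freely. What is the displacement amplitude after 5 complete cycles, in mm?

0.126 mm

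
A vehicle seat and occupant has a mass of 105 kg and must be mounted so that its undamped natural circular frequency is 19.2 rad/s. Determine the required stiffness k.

38700 N/m

k = m·ω_n² = 105 × 19.20² = 105 × 368.6 = 38710 N/m.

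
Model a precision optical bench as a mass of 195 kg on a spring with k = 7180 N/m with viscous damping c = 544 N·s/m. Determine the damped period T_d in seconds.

ω_n = √(k/m) = √(7180/195) = 6.068 rad/s.
Critical damping c_c = 2√(k·m) = 2√(7180 × 195) = 2367 N·s/m, so ζ = c/c_c = 544/2367 = 0.2299.
ω_d = ω_n√(1 − ζ²) = 6.068 × √(1 − 0.0528) = 5.905 rad/s.
T_d = 2π/ω_d = 1.064 s.

1.06 s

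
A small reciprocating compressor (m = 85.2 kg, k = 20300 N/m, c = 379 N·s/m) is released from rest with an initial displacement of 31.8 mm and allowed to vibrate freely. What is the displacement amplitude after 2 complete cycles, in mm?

ζ = c/(2√(km)) = 379/(2√(20300 × 85.2)) = 379/2630 = 0.1441.
Logarithmic decrement δ = 2πζ/√(1 − ζ²) = 2π × 0.1441/√(1 − 0.0208) = 0.9149.
After n cycles, x_n/x₀ = e^(−nδ), so x_2 = 31.8 × e^(−2 × 0.9149) = 31.8 × 0.1604 = 5.102 mm.

5.10 mm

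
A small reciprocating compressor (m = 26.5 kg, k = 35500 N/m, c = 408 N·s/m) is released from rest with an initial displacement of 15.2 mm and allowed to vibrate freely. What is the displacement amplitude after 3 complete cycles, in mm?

ζ = c/(2√(km)) = 408/(2√(35500 × 26.5)) = 408/1940 = 0.2103.
Logarithmic decrement δ = 2πζ/√(1 − ζ²) = 2π × 0.2103/√(1 − 0.0442) = 1.352.
After n cycles, x_n/x₀ = e^(−nδ), so x_3 = 15.2 × e^(−3 × 1.352) = 15.2 × 0.01733 = 0.2634 mm.

0.263 mm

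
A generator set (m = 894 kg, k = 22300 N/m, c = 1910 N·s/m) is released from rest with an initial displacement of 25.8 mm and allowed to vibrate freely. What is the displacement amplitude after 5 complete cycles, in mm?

ζ = c/(2√(km)) = 1910/(2√(22300 × 894)) = 1910/8930 = 0.2139.
Logarithmic decrement δ = 2πζ/√(1 − ζ²) = 2π × 0.2139/√(1 − 0.0457) = 1.376.
After n cycles, x_n/x₀ = e^(−nδ), so x_5 = 25.8 × e^(−5 × 1.376) = 25.8 × 0.001030 = 0.02656 mm.

0.0266 mm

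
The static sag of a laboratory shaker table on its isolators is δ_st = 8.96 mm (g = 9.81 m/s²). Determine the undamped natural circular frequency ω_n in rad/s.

33.1 rad/s

ω_n = √(g/δ_st) = √(9.81/0.00896) = √1095 = 33.09 rad/s.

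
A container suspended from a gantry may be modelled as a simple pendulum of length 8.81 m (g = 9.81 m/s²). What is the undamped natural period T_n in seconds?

For a simple pendulum ω_n = √(g/L) = √(9.81/8.81) = √1.114 = 1.055 rad/s.
T_n = 2π/ω_n = 6.283/1.055 = 5.954 s.

5.95 s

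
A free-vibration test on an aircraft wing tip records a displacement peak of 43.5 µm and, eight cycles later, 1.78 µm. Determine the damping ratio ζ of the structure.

0.0635

Logarithmic decrement δ = (1/n)·ln(x₀/x_n) = (1/8)·ln(43.5/1.78) = (1/8)·ln(24.44) = 0.3995.
ζ = δ/√(4π² + δ²) = 0.3995/√(39.48 + 0.160) = 0.3995/6.296 = 0.06346.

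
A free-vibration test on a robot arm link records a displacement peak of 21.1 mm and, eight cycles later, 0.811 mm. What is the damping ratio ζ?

0.0647

Logarithmic decrement δ = (1/n)·ln(x₀/x_n) = (1/8)·ln(21.1/0.811) = (1/8)·ln(26.02) = 0.4073.
ζ = δ/√(4π² + δ²) = 0.4073/√(39.48 + 0.166) = 0.4073/6.296 = 0.06470.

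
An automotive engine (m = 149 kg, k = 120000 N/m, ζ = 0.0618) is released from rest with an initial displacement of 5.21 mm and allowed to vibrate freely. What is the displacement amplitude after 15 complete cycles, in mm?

0.0152 mm

Logarithmic decrement δ = 2πζ/√(1 − ζ²) = 2π × 0.06180/√(1 − 0.00382) = 0.3890.
After n cycles, x_n/x₀ = e^(−nδ), so x_15 = 5.21 × e^(−15 × 0.3890) = 5.21 × 0.002921 = 0.01522 mm.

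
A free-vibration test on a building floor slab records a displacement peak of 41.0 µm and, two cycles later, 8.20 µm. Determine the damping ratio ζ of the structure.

Logarithmic decrement δ = (1/n)·ln(x₀/x_n) = (1/2)·ln(41.0/8.20) = (1/2)·ln(5.000) = 0.8047.
ζ = δ/√(4π² + δ²) = 0.8047/√(39.48 + 0.648) = 0.8047/6.335 = 0.1270.

0.127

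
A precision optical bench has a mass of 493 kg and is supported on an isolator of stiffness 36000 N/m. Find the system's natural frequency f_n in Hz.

ω_n = √(k/m) = √(36000/493) = √73.02 = 8.545 rad/s.
f_n = ω_n/(2π) = 8.545/6.283 = 1.360 Hz.

1.36 Hz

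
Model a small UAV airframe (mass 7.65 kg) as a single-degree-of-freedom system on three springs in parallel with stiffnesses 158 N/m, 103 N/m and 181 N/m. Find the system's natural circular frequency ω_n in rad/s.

Parallel springs add: k_eq = 158 + 103 + 181 = 442.0 N/m.
ω_n = √(k_eq/m) = √(442.0/7.65) = √57.78 = 7.601 rad/s.

7.60 rad/s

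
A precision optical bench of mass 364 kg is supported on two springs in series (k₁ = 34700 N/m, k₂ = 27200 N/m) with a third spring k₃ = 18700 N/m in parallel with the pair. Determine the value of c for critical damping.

Series pair: k_s = k₁k₂/(k₁+k₂) = (34700)(27200)/(34700 + 27200) = 15250 N/m. In parallel with k₃: k_eq = 15250 + 18700 = 33950 N/m.
c_c = 2√(k_eq·m) = 2√(33950 × 364) = 2 × 3515 = 7031 N·s/m.

7030 N·s/m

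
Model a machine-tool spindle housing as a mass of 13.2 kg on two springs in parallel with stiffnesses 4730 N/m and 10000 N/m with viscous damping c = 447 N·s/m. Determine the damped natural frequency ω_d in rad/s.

28.8 rad/s

Parallel springs add: k_eq = 4730 + 10000 = 14730 N/m.
ω_n = √(k_eq/m) = √(14730/13.2) = 33.41 rad/s.
Critical damping c_c = 2√(k_eq·m) = 2√(14730 × 13.2) = 881.9 N·s/m, so ζ = c/c_c = 447/881.9 = 0.5069.
ω_d = ω_n√(1 − ζ²) = 33.41 × √(1 − 0.257) = 28.80 rad/s.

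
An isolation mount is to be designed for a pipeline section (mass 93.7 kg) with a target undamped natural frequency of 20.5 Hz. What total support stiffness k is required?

ω_n = 2πf_n = 2π × 20.5 = 128.8 rad/s.
k = m·ω_n² = 93.7 × 128.8² = 93.7 × 16590 = 1555000 N/m.

1550000 N/m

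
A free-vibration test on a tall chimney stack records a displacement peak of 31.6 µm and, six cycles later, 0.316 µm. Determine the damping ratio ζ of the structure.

Logarithmic decrement δ = (1/n)·ln(x₀/x_n) = (1/6)·ln(31.6/0.316) = (1/6)·ln(100.0) = 0.7675.
ζ = δ/√(4π² + δ²) = 0.7675/√(39.48 + 0.589) = 0.7675/6.330 = 0.1213.

0.121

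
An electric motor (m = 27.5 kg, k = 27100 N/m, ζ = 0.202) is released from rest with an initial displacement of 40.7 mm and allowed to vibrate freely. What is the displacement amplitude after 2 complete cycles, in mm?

Logarithmic decrement δ = 2πζ/√(1 − ζ²) = 2π × 0.2020/√(1 − 0.0408) = 1.296.
After n cycles, x_n/x₀ = e^(−nδ), so x_2 = 40.7 × e^(−2 × 1.296) = 40.7 × 0.07488 = 3.048 mm.

3.05 mm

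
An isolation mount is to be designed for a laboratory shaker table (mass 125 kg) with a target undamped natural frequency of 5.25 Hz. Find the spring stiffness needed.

136000 N/m

ω_n = 2πf_n = 2π × 5.25 = 32.99 rad/s.
k = m·ω_n² = 125 × 32.99² = 125 × 1088 = 136000 N/m.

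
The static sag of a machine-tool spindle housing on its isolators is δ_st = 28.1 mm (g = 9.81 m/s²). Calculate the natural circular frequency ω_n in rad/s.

18.7 rad/s

ω_n = √(g/δ_st) = √(9.81/0.0281) = √349.1 = 18.68 rad/s.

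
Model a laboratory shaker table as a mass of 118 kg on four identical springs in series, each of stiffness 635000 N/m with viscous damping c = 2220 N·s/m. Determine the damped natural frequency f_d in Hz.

5.64 Hz

Series springs: 1/k_eq = 4/635000, so k_eq = 635000/4 = 158800 N/m.
ω_n = √(k_eq/m) = √(158800/118) = 36.68 rad/s.
Critical damping c_c = 2√(k_eq·m) = 2√(158800 × 118) = 8656 N·s/m, so ζ = c/c_c = 2220/8656 = 0.2565.
ω_d = ω_n√(1 − ζ²) = 36.68 × √(1 − 0.0658) = 35.45 rad/s.
f_d = ω_d/(2π) = 5.642 Hz.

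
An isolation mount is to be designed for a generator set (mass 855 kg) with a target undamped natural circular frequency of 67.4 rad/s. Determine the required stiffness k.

3880000 N/m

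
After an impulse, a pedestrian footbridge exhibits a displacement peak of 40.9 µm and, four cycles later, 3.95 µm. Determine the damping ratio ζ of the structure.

Logarithmic decrement δ = (1/n)·ln(x₀/x_n) = (1/4)·ln(40.9/3.95) = (1/4)·ln(10.35) = 0.5844.
ζ = δ/√(4π² + δ²) = 0.5844/√(39.48 + 0.341) = 0.5844/6.310 = 0.09260.

0.0926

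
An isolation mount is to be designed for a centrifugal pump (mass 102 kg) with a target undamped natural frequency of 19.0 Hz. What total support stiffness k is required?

ω_n = 2πf_n = 2π × 19.0 = 119.4 rad/s.
k = m·ω_n² = 102 × 119.4² = 102 × 14250 = 1454000 N/m.

1450000 N/m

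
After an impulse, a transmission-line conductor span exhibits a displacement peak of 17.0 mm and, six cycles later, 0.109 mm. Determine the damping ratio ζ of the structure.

Logarithmic decrement δ = (1/n)·ln(x₀/x_n) = (1/6)·ln(17.0/0.109) = (1/6)·ln(156.0) = 0.8416.
ζ = δ/√(4π² + δ²) = 0.8416/√(39.48 + 0.708) = 0.8416/6.339 = 0.1328.

0.133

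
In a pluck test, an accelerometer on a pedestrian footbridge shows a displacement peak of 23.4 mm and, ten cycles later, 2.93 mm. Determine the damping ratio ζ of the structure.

Logarithmic decrement δ = (1/n)·ln(x₀/x_n) = (1/10)·ln(23.4/2.93) = (1/10)·ln(7.986) = 0.2078.
ζ = δ/√(4π² + δ²) = 0.2078/√(39.48 + 0.0432) = 0.2078/6.287 = 0.03305.

0.0331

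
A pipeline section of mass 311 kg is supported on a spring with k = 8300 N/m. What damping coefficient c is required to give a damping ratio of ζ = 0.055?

177 N·s/m

c_c = 2√(k·m) = 2√(8300 × 311) = 3213 N·s/m.
c = ζ·c_c = 0.055 × 3213 = 176.7 N·s/m.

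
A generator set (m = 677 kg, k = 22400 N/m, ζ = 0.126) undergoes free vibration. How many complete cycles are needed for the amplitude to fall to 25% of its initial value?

2 cycles

Logarithmic decrement δ = 2πζ/√(1 − ζ²) = 2π × 0.1260/√(1 − 0.0159) = 0.7980.
x_n/x₀ = e^(−nδ) ≤ 0.25; take ln: n ≥ ln(1/0.25)/δ = 1.386/0.7980 = 1.737.
So 2 complete cycles are required.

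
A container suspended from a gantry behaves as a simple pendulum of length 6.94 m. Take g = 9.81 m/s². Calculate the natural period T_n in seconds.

5.28 s

For a simple pendulum ω_n = √(g/L) = √(9.81/6.94) = √1.414 = 1.189 rad/s.
T_n = 2π/ω_n = 6.283/1.189 = 5.285 s.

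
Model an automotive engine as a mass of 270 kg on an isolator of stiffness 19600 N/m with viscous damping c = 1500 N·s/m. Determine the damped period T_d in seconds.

ω_n = √(k/m) = √(19600/270) = 8.520 rad/s.
Critical damping c_c = 2√(k·m) = 2√(19600 × 270) = 4601 N·s/m, so ζ = c/c_c = 1500/4601 = 0.3260.
ω_d = ω_n√(1 − ζ²) = 8.520 × √(1 − 0.106) = 8.055 rad/s.
T_d = 2π/ω_d = 0.7801 s.

0.780 s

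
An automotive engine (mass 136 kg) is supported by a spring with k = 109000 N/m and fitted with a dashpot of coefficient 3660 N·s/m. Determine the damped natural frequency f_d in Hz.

ω_n = √(k/m) = √(109000/136) = 28.31 rad/s.
Critical damping c_c = 2√(k·m) = 2√(109000 × 136) = 7700 N·s/m, so ζ = c/c_c = 3660/7700 = 0.4753.
ω_d = ω_n√(1 − ζ²) = 28.31 × √(1 − 0.226) = 24.91 rad/s.
f_d = ω_d/(2π) = 3.964 Hz.

3.96 Hz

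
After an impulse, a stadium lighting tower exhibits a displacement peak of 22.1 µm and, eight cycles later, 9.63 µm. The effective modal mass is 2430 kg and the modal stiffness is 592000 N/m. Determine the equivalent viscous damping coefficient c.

1250 N·s/m

Logarithmic decrement δ = (1/n)·ln(x₀/x_n) = (1/8)·ln(22.1/9.63) = (1/8)·ln(2.295) = 0.1038.
ζ = δ/√(4π² + δ²) = 0.1038/√(39.48 + 0.0108) = 0.1038/6.284 = 0.01652.
c = ζ · 2√(km) = 0.01652 × 2√(592000 × 2430) = 0.01652 × 75860 = 1253 N·s/m.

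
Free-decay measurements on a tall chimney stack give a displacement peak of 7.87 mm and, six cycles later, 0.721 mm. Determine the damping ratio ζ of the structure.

0.0633

Logarithmic decrement δ = (1/n)·ln(x₀/x_n) = (1/6)·ln(7.87/0.721) = (1/6)·ln(10.92) = 0.3984.
ζ = δ/√(4π² + δ²) = 0.3984/√(39.48 + 0.159) = 0.3984/6.296 = 0.06327.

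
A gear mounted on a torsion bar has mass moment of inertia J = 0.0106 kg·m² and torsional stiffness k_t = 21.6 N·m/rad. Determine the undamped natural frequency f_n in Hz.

7.18 Hz

ω_n = √(k_t/J) = √(21.6/0.0106) = √2038 = 45.14 rad/s.
f_n = ω_n/(2π) = 45.14/6.283 = 7.184 Hz.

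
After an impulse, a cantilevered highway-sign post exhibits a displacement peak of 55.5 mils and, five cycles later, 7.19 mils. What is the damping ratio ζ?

0.0649

Logarithmic decrement δ = (1/n)·ln(x₀/x_n) = (1/5)·ln(55.5/7.19) = (1/5)·ln(7.719) = 0.4087.
ζ = δ/√(4π² + δ²) = 0.4087/√(39.48 + 0.167) = 0.4087/6.296 = 0.06492.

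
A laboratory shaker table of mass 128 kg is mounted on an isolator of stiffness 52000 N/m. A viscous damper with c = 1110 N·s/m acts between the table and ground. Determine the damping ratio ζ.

ω_n = √(k/m) = √(52000/128) = 20.16 rad/s.
Critical damping c_c = 2√(k·m) = 2√(52000 × 128) = 5160 N·s/m, so ζ = c/c_c = 1110/5160 = 0.2151.

0.215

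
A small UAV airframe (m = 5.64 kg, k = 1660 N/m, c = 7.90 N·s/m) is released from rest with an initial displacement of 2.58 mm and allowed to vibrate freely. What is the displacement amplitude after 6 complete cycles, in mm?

0.553 mm

ζ = c/(2√(km)) = 7.90/(2√(1660 × 5.64)) = 7.90/193.5 = 0.04082.
Logarithmic decrement δ = 2πζ/√(1 − ζ²) = 2π × 0.04082/√(1 − 0.00167) = 0.2567.
After n cycles, x_n/x₀ = e^(−nδ), so x_6 = 2.58 × e^(−6 × 0.2567) = 2.58 × 0.2143 = 0.5530 mm.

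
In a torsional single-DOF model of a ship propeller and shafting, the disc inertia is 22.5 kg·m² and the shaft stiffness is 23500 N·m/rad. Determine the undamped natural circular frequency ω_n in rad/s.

ω_n = √(k_t/J) = √(23500/22.5) = √1044 = 32.32 rad/s.

32.3 rad/s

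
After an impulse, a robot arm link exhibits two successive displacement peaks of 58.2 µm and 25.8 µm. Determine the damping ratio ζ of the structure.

0.128

Logarithmic decrement δ = (1/n)·ln(x₀/x_n) = (1/1)·ln(58.2/25.8) = (1/1)·ln(2.256) = 0.8135.
ζ = δ/√(4π² + δ²) = 0.8135/√(39.48 + 0.662) = 0.8135/6.336 = 0.1284.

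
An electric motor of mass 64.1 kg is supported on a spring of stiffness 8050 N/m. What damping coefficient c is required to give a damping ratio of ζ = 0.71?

1020 N·s/m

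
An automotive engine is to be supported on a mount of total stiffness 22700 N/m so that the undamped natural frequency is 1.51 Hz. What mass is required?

ω_n = 2πf_n = 2π × 1.51 = 9.488 rad/s.
m = k/ω_n² = 22700/9.488² = 22700/90.01 = 252.2 kg.

252 kg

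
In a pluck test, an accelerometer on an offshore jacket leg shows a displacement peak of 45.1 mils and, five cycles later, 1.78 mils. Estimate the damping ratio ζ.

0.102

Logarithmic decrement δ = (1/n)·ln(x₀/x_n) = (1/5)·ln(45.1/1.78) = (1/5)·ln(25.34) = 0.6465.
ζ = δ/√(4π² + δ²) = 0.6465/√(39.48 + 0.418) = 0.6465/6.316 = 0.1023.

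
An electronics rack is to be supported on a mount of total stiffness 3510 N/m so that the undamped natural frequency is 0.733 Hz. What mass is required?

165 kg

ω_n = 2πf_n = 2π × 0.733 = 4.606 rad/s.
m = k/ω_n² = 3510/4.606² = 3510/21.21 = 165.5 kg.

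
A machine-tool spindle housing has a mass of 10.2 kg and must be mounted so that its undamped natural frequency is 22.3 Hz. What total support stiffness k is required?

ω_n = 2πf_n = 2π × 22.3 = 140.1 rad/s.
k = m·ω_n² = 10.2 × 140.1² = 10.2 × 19630 = 200200 N/m.

200000 N/m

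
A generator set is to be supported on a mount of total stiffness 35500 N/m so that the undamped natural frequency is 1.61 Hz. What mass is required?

347 kg

ω_n = 2πf_n = 2π × 1.61 = 10.12 rad/s.
m = k/ω_n² = 35500/10.12² = 35500/102.3 = 346.9 kg.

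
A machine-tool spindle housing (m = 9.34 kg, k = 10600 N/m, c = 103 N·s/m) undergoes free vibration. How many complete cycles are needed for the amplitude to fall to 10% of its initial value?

3 cycles

ζ = c/(2√(km)) = 103/(2√(10600 × 9.34)) = 103/629.3 = 0.1637.
Logarithmic decrement δ = 2πζ/√(1 − ζ²) = 2π × 0.1637/√(1 − 0.0268) = 1.042.
x_n/x₀ = e^(−nδ) ≤ 0.1; take ln: n ≥ ln(1/0.1)/δ = 2.303/1.042 = 2.209.
So 3 complete cycles are required.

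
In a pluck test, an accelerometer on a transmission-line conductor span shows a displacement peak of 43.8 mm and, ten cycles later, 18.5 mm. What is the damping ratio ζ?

Logarithmic decrement δ = (1/n)·ln(x₀/x_n) = (1/10)·ln(43.8/18.5) = (1/10)·ln(2.368) = 0.08619.
ζ = δ/√(4π² + δ²) = 0.08619/√(39.48 + 0.00743) = 0.08619/6.284 = 0.01372.

0.0137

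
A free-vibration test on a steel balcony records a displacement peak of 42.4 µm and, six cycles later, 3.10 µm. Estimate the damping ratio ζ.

Logarithmic decrement δ = (1/n)·ln(x₀/x_n) = (1/6)·ln(42.4/3.10) = (1/6)·ln(13.68) = 0.4360.
ζ = δ/√(4π² + δ²) = 0.4360/√(39.48 + 0.190) = 0.4360/6.298 = 0.06922.

0.0692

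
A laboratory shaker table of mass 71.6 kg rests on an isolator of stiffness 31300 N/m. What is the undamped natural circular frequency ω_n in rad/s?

ω_n = √(k/m) = √(31300/71.6) = √437.2 = 20.91 rad/s.

20.9 rad/s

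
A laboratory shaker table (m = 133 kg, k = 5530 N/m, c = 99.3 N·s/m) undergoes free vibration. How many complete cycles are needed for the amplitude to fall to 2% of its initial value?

11 cycles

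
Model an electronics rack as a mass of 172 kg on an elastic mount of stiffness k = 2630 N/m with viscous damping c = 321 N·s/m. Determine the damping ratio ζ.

0.239

ω_n = √(k/m) = √(2630/172) = 3.910 rad/s.
Critical damping c_c = 2√(k·m) = 2√(2630 × 172) = 1345 N·s/m, so ζ = c/c_c = 321/1345 = 0.2386.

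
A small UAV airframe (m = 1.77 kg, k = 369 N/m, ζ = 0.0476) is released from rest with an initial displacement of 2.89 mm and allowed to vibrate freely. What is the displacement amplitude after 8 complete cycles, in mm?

Logarithmic decrement δ = 2πζ/√(1 − ζ²) = 2π × 0.04760/√(1 − 0.00227) = 0.2994.
After n cycles, x_n/x₀ = e^(−nδ), so x_8 = 2.89 × e^(−8 × 0.2994) = 2.89 × 0.09114 = 0.2634 mm.

0.263 mm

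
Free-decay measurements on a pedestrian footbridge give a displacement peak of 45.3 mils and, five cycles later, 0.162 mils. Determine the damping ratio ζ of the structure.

0.177

Logarithmic decrement δ = (1/n)·ln(x₀/x_n) = (1/5)·ln(45.3/0.162) = (1/5)·ln(279.6) = 1.127.
ζ = δ/√(4π² + δ²) = 1.127/√(39.48 + 1.27) = 1.127/6.383 = 0.1765.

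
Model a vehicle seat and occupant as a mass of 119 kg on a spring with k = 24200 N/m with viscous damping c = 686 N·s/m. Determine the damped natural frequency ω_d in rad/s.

ω_n = √(k/m) = √(24200/119) = 14.26 rad/s.
Critical damping c_c = 2√(k·m) = 2√(24200 × 119) = 3394 N·s/m, so ζ = c/c_c = 686/3394 = 0.2021.
ω_d = ω_n√(1 − ζ²) = 14.26 × √(1 − 0.0409) = 13.97 rad/s.

14.0 rad/s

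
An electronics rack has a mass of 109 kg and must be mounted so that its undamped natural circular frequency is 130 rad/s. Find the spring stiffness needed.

k = m·ω_n² = 109 × 130.0² = 109 × 16900 = 1842000 N/m.

1840000 N/m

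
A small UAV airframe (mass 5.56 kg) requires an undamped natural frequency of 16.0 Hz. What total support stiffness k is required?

ω_n = 2πf_n = 2π × 16.0 = 100.5 rad/s.
k = m·ω_n² = 5.56 × 100.5² = 5.56 × 10110 = 56190 N/m.

56200 N/m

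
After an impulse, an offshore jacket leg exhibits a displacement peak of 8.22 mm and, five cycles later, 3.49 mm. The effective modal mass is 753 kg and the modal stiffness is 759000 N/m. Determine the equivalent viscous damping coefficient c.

Logarithmic decrement δ = (1/n)·ln(x₀/x_n) = (1/5)·ln(8.22/3.49) = (1/5)·ln(2.355) = 0.1713.
ζ = δ/√(4π² + δ²) = 0.1713/√(39.48 + 0.0294) = 0.1713/6.286 = 0.02726.
c = ζ · 2√(km) = 0.02726 × 2√(759000 × 753) = 0.02726 × 47810 = 1303 N·s/m.

1300 N·s/m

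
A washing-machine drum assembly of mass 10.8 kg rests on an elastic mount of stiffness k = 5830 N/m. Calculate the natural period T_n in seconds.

0.270 s

ω_n = √(k/m) = √(5830/10.8) = √539.8 = 23.23 rad/s.
T_n = 2π/ω_n = 6.283/23.23 = 0.2704 s.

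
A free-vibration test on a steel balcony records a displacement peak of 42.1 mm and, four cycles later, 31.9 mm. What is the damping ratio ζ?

0.0110

Logarithmic decrement δ = (1/n)·ln(x₀/x_n) = (1/4)·ln(42.1/31.9) = (1/4)·ln(1.320) = 0.06936.
ζ = δ/√(4π² + δ²) = 0.06936/√(39.48 + 0.00481) = 0.06936/6.284 = 0.01104.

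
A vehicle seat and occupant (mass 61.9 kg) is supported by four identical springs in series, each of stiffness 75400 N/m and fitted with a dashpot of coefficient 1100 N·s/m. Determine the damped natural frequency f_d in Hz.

2.39 Hz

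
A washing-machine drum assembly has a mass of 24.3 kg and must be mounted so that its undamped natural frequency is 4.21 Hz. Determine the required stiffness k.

17000 N/m

ω_n = 2πf_n = 2π × 4.21 = 26.45 rad/s.
k = m·ω_n² = 24.3 × 26.45² = 24.3 × 699.7 = 17000 N/m.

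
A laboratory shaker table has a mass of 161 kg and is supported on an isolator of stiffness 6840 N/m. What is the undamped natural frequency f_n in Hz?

ω_n = √(k/m) = √(6840/161) = √42.48 = 6.518 rad/s.
f_n = ω_n/(2π) = 6.518/6.283 = 1.037 Hz.

1.04 Hz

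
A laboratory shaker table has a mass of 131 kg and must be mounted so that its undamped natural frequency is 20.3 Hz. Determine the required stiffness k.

ω_n = 2πf_n = 2π × 20.3 = 127.5 rad/s.
k = m·ω_n² = 131 × 127.5² = 131 × 16270 = 2131000 N/m.

2130000 N/m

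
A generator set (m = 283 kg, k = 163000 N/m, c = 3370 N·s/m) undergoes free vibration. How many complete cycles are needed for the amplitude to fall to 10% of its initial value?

ζ = c/(2√(km)) = 3370/(2√(163000 × 283)) = 3370/13580 = 0.2481.
Logarithmic decrement δ = 2πζ/√(1 − ζ²) = 2π × 0.2481/√(1 − 0.0615) = 1.609.
x_n/x₀ = e^(−nδ) ≤ 0.1; take ln: n ≥ ln(1/0.1)/δ = 2.303/1.609 = 1.431.
So 2 complete cycles are required.

2 cycles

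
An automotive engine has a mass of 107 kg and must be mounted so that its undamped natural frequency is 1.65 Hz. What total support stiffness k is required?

ω_n = 2πf_n = 2π × 1.65 = 10.37 rad/s.
k = m·ω_n² = 107 × 10.37² = 107 × 107.5 = 11500 N/m.

11500 N/m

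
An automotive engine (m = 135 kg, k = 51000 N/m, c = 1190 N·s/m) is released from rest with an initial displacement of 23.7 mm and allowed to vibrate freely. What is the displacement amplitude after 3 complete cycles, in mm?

0.294 mm

ζ = c/(2√(km)) = 1190/(2√(51000 × 135)) = 1190/5248 = 0.2268.
Logarithmic decrement δ = 2πζ/√(1 − ζ²) = 2π × 0.2268/√(1 − 0.0514) = 1.463.
After n cycles, x_n/x₀ = e^(−nδ), so x_3 = 23.7 × e^(−3 × 1.463) = 23.7 × 0.01242 = 0.2943 mm.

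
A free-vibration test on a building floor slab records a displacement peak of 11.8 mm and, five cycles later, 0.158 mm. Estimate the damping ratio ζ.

Logarithmic decrement δ = (1/n)·ln(x₀/x_n) = (1/5)·ln(11.8/0.158) = (1/5)·ln(74.68) = 0.8627.
ζ = δ/√(4π² + δ²) = 0.8627/√(39.48 + 0.744) = 0.8627/6.342 = 0.1360.

0.136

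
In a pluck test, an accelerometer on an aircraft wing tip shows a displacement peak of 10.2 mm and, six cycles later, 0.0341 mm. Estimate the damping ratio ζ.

0.150

Logarithmic decrement δ = (1/n)·ln(x₀/x_n) = (1/6)·ln(10.2/0.0341) = (1/6)·ln(299.1) = 0.9501.
ζ = δ/√(4π² + δ²) = 0.9501/√(39.48 + 0.903) = 0.9501/6.355 = 0.1495.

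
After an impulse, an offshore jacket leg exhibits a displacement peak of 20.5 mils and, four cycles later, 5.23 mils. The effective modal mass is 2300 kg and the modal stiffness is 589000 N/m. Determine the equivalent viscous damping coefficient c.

Logarithmic decrement δ = (1/n)·ln(x₀/x_n) = (1/4)·ln(20.5/5.23) = (1/4)·ln(3.920) = 0.3415.
ζ = δ/√(4π² + δ²) = 0.3415/√(39.48 + 0.117) = 0.3415/6.292 = 0.05427.
c = ζ · 2√(km) = 0.05427 × 2√(589000 × 2300) = 0.05427 × 73610 = 3995 N·s/m.

4000 N·s/m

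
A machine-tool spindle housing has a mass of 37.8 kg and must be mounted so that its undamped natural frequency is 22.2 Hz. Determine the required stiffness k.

735000 N/m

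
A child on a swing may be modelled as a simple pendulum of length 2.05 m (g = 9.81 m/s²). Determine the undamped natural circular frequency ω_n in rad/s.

For a simple pendulum ω_n = √(g/L) = √(9.81/2.05) = √4.785 = 2.188 rad/s.

2.19 rad/s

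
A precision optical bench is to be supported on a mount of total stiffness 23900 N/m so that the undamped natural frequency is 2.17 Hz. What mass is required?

129 kg

ω_n = 2πf_n = 2π × 2.17 = 13.63 rad/s.
m = k/ω_n² = 23900/13.63² = 23900/185.9 = 128.6 kg.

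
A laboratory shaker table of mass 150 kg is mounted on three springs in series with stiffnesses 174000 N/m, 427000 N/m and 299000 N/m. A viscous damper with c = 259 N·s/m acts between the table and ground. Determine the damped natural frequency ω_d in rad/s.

24.1 rad/s

Series springs: 1/k_eq = 1/174000 + 1/427000 + 1/299000 = 1.143×10^-5, so k_eq = 87460 N/m.
ω_n = √(k_eq/m) = √(87460/150) = 24.15 rad/s.
Critical damping c_c = 2√(k_eq·m) = 2√(87460 × 150) = 7244 N·s/m, so ζ = c/c_c = 259/7244 = 0.03575.
ω_d = ω_n√(1 − ζ²) = 24.15 × √(1 − 0.00128) = 24.13 rad/s.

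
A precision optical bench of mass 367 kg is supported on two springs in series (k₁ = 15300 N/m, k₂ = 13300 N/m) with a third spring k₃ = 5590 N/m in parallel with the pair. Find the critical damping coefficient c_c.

Series pair: k_s = k₁k₂/(k₁+k₂) = (15300)(13300)/(15300 + 13300) = 7115 N/m. In parallel with k₃: k_eq = 7115 + 5590 = 12710 N/m.
c_c = 2√(k_eq·m) = 2√(12710 × 367) = 2 × 2159 = 4319 N·s/m.

4320 N·s/m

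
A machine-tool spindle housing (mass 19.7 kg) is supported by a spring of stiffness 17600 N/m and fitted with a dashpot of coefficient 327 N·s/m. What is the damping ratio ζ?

ω_n = √(k/m) = √(17600/19.7) = 29.89 rad/s.
Critical damping c_c = 2√(k·m) = 2√(17600 × 19.7) = 1178 N·s/m, so ζ = c/c_c = 327/1178 = 0.2777.

0.278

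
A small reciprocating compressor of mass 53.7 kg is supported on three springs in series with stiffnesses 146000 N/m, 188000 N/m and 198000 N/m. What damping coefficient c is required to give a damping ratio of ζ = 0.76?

2680 N·s/m

Series springs: 1/k_eq = 1/146000 + 1/188000 + 1/198000 = 1.722×10^-5, so k_eq = 58080 N/m.
c_c = 2√(k_eq·m) = 2√(58080 × 53.7) = 3532 N·s/m.
c = ζ·c_c = 0.76 × 3532 = 2684 N·s/m.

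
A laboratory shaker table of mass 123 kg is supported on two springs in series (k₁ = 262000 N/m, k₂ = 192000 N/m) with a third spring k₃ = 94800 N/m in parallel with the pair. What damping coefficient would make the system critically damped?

Series pair: k_s = k₁k₂/(k₁+k₂) = (262000)(192000)/(262000 + 192000) = 110800 N/m. In parallel with k₃: k_eq = 110800 + 94800 = 205600 N/m.
c_c = 2√(k_eq·m) = 2√(205600 × 123) = 2 × 5029 = 10060 N·s/m.

10100 N·s/m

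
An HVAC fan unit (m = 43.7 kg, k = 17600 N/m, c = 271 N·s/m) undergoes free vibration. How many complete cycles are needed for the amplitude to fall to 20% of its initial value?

2 cycles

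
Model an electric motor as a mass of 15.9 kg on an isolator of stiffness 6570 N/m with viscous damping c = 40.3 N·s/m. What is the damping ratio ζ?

0.0623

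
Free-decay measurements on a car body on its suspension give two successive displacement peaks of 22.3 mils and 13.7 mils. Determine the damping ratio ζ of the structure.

0.0773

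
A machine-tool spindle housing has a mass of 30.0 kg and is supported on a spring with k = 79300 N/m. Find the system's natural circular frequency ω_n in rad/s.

51.4 rad/s

ω_n = √(k/m) = √(79300/30.0) = √2643 = 51.41 rad/s.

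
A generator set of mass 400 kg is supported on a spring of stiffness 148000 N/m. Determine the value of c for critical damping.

c_c = 2√(k·m) = 2√(148000 × 400) = 2 × 7694 = 15390 N·s/m.

15400 N·s/m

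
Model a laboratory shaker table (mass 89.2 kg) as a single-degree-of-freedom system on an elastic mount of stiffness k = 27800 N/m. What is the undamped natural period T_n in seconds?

ω_n = √(k/m) = √(27800/89.2) = √311.7 = 17.65 rad/s.
T_n = 2π/ω_n = 6.283/17.65 = 0.3559 s.

0.356 s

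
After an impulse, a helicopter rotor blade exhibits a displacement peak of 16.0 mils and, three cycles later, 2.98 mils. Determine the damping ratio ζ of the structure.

0.0888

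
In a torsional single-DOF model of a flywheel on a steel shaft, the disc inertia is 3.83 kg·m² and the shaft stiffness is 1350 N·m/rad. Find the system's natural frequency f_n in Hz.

2.99 Hz

ω_n = √(k_t/J) = √(1350/3.83) = √352.5 = 18.77 rad/s.
f_n = ω_n/(2π) = 18.77/6.283 = 2.988 Hz.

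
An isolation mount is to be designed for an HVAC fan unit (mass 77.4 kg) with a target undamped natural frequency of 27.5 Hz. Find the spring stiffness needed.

2310000 N/m

ω_n = 2πf_n = 2π × 27.5 = 172.8 rad/s.
k = m·ω_n² = 77.4 × 172.8² = 77.4 × 29860 = 2311000 N/m.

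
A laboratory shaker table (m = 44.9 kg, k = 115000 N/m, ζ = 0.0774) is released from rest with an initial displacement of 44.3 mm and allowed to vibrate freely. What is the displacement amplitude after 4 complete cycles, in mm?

6.30 mm

Logarithmic decrement δ = 2πζ/√(1 − ζ²) = 2π × 0.07740/√(1 − 0.00599) = 0.4878.
After n cycles, x_n/x₀ = e^(−nδ), so x_4 = 44.3 × e^(−4 × 0.4878) = 44.3 × 0.1421 = 6.296 mm.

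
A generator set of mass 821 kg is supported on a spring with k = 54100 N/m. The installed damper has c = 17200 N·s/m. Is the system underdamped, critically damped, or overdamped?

overdamped

c_c = 2√(k·m) = 13330 N·s/m; ζ = c/c_c = 17200/13330 = 1.29.
Since ζ > 1 the system is overdamped.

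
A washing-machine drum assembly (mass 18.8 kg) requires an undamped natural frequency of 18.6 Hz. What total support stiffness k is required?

257000 N/m

ω_n = 2πf_n = 2π × 18.6 = 116.9 rad/s.
k = m·ω_n² = 18.8 × 116.9² = 18.8 × 13660 = 256800 N/m.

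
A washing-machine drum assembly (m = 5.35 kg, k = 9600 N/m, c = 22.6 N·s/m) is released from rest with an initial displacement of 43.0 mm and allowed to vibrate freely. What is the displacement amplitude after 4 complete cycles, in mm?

12.3 mm

ζ = c/(2√(km)) = 22.6/(2√(9600 × 5.35)) = 22.6/453.3 = 0.04986.
Logarithmic decrement δ = 2πζ/√(1 − ζ²) = 2π × 0.04986/√(1 − 0.00249) = 0.3137.
After n cycles, x_n/x₀ = e^(−nδ), so x_4 = 43.0 × e^(−4 × 0.3137) = 43.0 × 0.2852 = 12.26 mm.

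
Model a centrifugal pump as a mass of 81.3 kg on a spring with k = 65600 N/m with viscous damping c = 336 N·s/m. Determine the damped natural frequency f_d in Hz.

4.51 Hz

ω_n = √(k/m) = √(65600/81.3) = 28.41 rad/s.
Critical damping c_c = 2√(k·m) = 2√(65600 × 81.3) = 4619 N·s/m, so ζ = c/c_c = 336/4619 = 0.07275.
ω_d = ω_n√(1 − ζ²) = 28.41 × √(1 − 0.00529) = 28.33 rad/s.
f_d = ω_d/(2π) = 4.509 Hz.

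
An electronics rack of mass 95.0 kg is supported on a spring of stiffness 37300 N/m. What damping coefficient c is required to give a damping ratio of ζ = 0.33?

c_c = 2√(k·m) = 2√(37300 × 95.0) = 3765 N·s/m.
c = ζ·c_c = 0.33 × 3765 = 1242 N·s/m.

1240 N·s/m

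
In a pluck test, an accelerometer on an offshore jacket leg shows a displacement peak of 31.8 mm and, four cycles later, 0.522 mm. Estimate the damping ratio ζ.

0.161

Logarithmic decrement δ = (1/n)·ln(x₀/x_n) = (1/4)·ln(31.8/0.522) = (1/4)·ln(60.92) = 1.027.
ζ = δ/√(4π² + δ²) = 1.027/√(39.48 + 1.06) = 1.027/6.367 = 0.1614.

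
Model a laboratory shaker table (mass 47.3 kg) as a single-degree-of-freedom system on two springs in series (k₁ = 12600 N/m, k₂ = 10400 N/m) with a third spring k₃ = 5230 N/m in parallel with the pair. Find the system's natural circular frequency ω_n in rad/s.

Series pair: k_s = k₁k₂/(k₁+k₂) = (12600)(10400)/(12600 + 10400) = 5697 N/m. In parallel with k₃: k_eq = 5697 + 5230 = 10930 N/m.
ω_n = √(k_eq/m) = √(10930/47.3) = √231.0 = 15.20 rad/s.

15.2 rad/s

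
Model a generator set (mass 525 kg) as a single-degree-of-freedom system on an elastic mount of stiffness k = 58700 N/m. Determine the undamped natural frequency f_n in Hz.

1.68 Hz

ω_n = √(k/m) = √(58700/525) = √111.8 = 10.57 rad/s.
f_n = ω_n/(2π) = 10.57/6.283 = 1.683 Hz.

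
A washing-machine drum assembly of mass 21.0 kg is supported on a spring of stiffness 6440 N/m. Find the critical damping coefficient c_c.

c_c = 2√(k·m) = 2√(6440 × 21.0) = 2 × 367.7 = 735.5 N·s/m.

735 N·s/m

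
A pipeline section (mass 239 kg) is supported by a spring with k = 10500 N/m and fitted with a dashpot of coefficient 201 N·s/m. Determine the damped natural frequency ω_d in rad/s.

6.61 rad/s

ω_n = √(k/m) = √(10500/239) = 6.628 rad/s.
Critical damping c_c = 2√(k·m) = 2√(10500 × 239) = 3168 N·s/m, so ζ = c/c_c = 201/3168 = 0.06344.
ω_d = ω_n√(1 − ζ²) = 6.628 × √(1 − 0.00402) = 6.615 rad/s.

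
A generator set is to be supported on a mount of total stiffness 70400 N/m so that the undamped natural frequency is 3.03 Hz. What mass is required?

194 kg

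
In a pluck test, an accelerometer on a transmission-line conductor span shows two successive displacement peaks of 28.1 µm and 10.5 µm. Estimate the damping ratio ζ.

0.155

Logarithmic decrement δ = (1/n)·ln(x₀/x_n) = (1/1)·ln(28.1/10.5) = (1/1)·ln(2.676) = 0.9844.
ζ = δ/√(4π² + δ²) = 0.9844/√(39.48 + 0.969) = 0.9844/6.360 = 0.1548.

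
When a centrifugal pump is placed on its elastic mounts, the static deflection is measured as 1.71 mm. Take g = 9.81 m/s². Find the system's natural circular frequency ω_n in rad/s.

75.7 rad/s

ω_n = √(g/δ_st) = √(9.81/0.00171) = √5737 = 75.74 rad/s.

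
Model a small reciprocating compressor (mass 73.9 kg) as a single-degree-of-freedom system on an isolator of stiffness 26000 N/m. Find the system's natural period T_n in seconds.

ω_n = √(k/m) = √(26000/73.9) = √351.8 = 18.76 rad/s.
T_n = 2π/ω_n = 6.283/18.76 = 0.3350 s.

0.335 s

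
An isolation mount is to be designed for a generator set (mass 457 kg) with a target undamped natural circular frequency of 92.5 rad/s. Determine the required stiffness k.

3910000 N/m

k = m·ω_n² = 457 × 92.50² = 457 × 8556 = 3910000 N/m.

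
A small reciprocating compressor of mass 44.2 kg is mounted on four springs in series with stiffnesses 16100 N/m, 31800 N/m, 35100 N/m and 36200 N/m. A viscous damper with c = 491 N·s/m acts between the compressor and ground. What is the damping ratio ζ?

Series springs: 1/k_eq = 1/16100 + 1/31800 + 1/35100 + 1/36200 = 0.0001497, so k_eq = 6681 N/m.
ω_n = √(k_eq/m) = √(6681/44.2) = 12.29 rad/s.
Critical damping c_c = 2√(k_eq·m) = 2√(6681 × 44.2) = 1087 N·s/m, so ζ = c/c_c = 491/1087 = 0.4518.

0.452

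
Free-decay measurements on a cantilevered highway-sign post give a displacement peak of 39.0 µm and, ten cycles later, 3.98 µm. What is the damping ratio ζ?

0.0363

Logarithmic decrement δ = (1/n)·ln(x₀/x_n) = (1/10)·ln(39.0/3.98) = (1/10)·ln(9.799) = 0.2282.
ζ = δ/√(4π² + δ²) = 0.2282/√(39.48 + 0.0521) = 0.2282/6.287 = 0.03630.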